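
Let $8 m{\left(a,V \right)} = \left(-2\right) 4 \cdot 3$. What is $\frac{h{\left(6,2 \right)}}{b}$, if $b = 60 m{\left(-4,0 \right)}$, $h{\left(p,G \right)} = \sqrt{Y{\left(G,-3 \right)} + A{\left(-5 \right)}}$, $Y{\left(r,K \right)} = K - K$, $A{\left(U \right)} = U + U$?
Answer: $- \frac{i \sqrt{10}}{180} \approx - 0.017568 i$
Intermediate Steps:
$m{\left(a,V \right)} = -3$ ($m{\left(a,V \right)} = \frac{\left(-2\right) 4 \cdot 3}{8} = \frac{\left(-8\right) 3}{8} = \frac{1}{8} \left(-24\right) = -3$)
$A{\left(U \right)} = 2 U$
$Y{\left(r,K \right)} = 0$
$h{\left(p,G \right)} = i \sqrt{10}$ ($h{\left(p,G \right)} = \sqrt{0 + 2 \left(-5\right)} = \sqrt{0 - 10} = \sqrt{-10} = i \sqrt{10}$)
$b = -180$ ($b = 60 \left(-3\right) = -180$)
$\frac{h{\left(6,2 \right)}}{b} = \frac{i \sqrt{10}}{-180} = - \frac{i \sqrt{10}}{180}$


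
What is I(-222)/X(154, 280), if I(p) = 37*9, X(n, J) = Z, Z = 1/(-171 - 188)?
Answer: -119547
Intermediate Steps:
Z = -1/359 (Z = 1/(-359) = -1/359 ≈ -0.0027855)
X(n, J) = -1/359
I(p) = 333
I(-222)/X(154, 280) = 333/(-1/359) = 333*(-359) = -119547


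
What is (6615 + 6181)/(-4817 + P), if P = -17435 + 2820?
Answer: -457/694 ≈ -0.65850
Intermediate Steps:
P = -14615
(6615 + 6181)/(-4817 + P) = (6615 + 6181)/(-4817 - 14615) = 12796/(-19432) = 12796*(-1/19432) = -457/694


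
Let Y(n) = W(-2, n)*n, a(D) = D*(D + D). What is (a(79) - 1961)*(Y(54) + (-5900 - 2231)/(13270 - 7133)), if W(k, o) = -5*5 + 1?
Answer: -83764866843/6137 ≈ -1.3649e+7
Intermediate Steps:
W(k, o) = -24 (W(k, o) = -25 + 1 = -24)
a(D) = 2*D² (a(D) = D*(2*D) = 2*D²)
Y(n) = -24*n
(a(79) - 1961)*(Y(54) + (-5900 - 2231)/(13270 - 7133)) = (2*79² - 1961)*(-24*54 + (-5900 - 2231)/(13270 - 7133)) = (2*6241 - 1961)*(-1296 - 8131/6137) = (12482 - 1961)*(-1296 - 8131*1/6137) = 10521*(-1296 - 8131/6137) = 10521*(-7961683/6137) = -83764866843/6137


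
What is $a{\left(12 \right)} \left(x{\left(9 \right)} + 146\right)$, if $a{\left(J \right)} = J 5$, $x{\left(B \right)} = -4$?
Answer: $8520$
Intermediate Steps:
$a{\left(J \right)} = 5 J$
$a{\left(12 \right)} \left(x{\left(9 \right)} + 146\right) = 5 \cdot 12 \left(-4 + 146\right) = 60 \cdot 142 = 8520$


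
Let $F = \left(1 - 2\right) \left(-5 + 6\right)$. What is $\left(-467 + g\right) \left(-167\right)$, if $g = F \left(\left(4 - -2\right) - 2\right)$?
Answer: $78657$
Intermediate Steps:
$F = -1$ ($F = \left(-1\right) 1 = -1$)
$g = -4$ ($g = - (\left(4 - -2\right) - 2) = - (\left(4 + 2\right) - 2) = - (6 - 2) = \left(-1\right) 4 = -4$)
$\left(-467 + g\right) \left(-167\right) = \left(-467 - 4\right) \left(-167\right) = \left(-471\right) \left(-167\right) = 78657$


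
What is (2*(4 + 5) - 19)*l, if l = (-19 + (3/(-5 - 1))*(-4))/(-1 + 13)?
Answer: 17/12 ≈ 1.4167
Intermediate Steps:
l = -17/12 (l = (-19 + (3/(-6))*(-4))/12 = (-19 - ⅙*3*(-4))*(1/12) = (-19 - ½*(-4))*(1/12) = (-19 + 2)*(1/12) = -17*1/12 = -17/12 ≈ -1.4167)
(2*(4 + 5) - 19)*l = (2*(4 + 5) - 19)*(-17/12) = (2*9 - 19)*(-17/12) = (18 - 19)*(-17/12) = -1*(-17/12) = 17/12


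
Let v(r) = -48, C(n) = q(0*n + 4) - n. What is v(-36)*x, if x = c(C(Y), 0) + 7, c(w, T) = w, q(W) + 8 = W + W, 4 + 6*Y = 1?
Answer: -360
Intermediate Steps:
Y = -1/2 (Y = -2/3 + (1/6)*1 = -2/3 + 1/6 = -1/2 ≈ -0.50000)
q(W) = -8 + 2*W (q(W) = -8 + (W + W) = -8 + 2*W)
C(n) = -n (C(n) = (-8 + 2*(0*n + 4)) - n = (-8 + 2*(0 + 4)) - n = (-8 + 2*4) - n = (-8 + 8) - n = 0 - n = -n)
x = 15/2 (x = -1*(-1/2) + 7 = 1/2 + 7 = 15/2 ≈ 7.5000)
v(-36)*x = -48*15/2 = -360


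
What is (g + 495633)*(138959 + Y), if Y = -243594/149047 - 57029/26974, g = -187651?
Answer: 86027815663387561353/2010196889 ≈ 4.2796e+10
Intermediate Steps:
Y = -15070705919/4020393778 (Y = -243594*1/149047 - 57029*1/26974 = -243594/149047 - 57029/26974 = -15070705919/4020393778 ≈ -3.7486)
(g + 495633)*(138959 + Y) = (-187651 + 495633)*(138959 - 15070705919/4020393778) = 307982*(558654828291183/4020393778) = 86027815663387561353/2010196889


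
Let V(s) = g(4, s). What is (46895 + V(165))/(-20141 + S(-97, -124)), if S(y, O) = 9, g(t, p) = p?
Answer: -11765/5033 ≈ -2.3376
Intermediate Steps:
V(s) = s
(46895 + V(165))/(-20141 + S(-97, -124)) = (46895 + 165)/(-20141 + 9) = 47060/(-20132) = 47060*(-1/20132) = -11765/5033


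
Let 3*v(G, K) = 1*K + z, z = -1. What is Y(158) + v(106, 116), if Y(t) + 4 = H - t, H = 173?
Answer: 148/3 ≈ 49.333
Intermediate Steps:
v(G, K) = -⅓ + K/3 (v(G, K) = (1*K - 1)/3 = (K - 1)/3 = (-1 + K)/3 = -⅓ + K/3)
Y(t) = 169 - t (Y(t) = -4 + (173 - t) = 169 - t)
Y(158) + v(106, 116) = (169 - 1*158) + (-⅓ + (⅓)*116) = (169 - 158) + (-⅓ + 116/3) = 11 + 115/3 = 148/3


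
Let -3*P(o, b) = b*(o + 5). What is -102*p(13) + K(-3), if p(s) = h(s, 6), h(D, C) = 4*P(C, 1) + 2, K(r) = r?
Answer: 1289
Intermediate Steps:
P(o, b) = -b*(5 + o)/3 (P(o, b) = -b*(o + 5)/3 = -b*(5 + o)/3)
h(D, C) = -14/3 - 4*C/3 (h(D, C) = 4*(-⅓*1*(5 + C)) + 2 = 4*(-5/3 - C/3) + 2 = (-20/3 - 4*C/3) + 2 = -14/3 - 4*C/3)
p(s) = -38/3 (p(s) = -14/3 - 4/3*6 = -14/3 - 8 = -38/3)
-102*p(13) + K(-3) = -102*(-38/3) - 3 = 1292 - 3 = 1289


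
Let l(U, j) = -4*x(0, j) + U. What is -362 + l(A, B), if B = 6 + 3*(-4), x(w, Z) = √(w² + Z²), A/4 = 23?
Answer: -294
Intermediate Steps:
A = 92 (A = 4*23 = 92)
x(w, Z) = √(Z² + w²)
B = -6 (B = 6 - 12 = -6)
l(U, j) = U - 4*√(j²) (l(U, j) = -4*√(j² + 0²) + U = -4*√(j² + 0) + U = -4*√(j²) + U = U - 4*√(j²))
-362 + l(A, B) = -362 + (92 - 4*√((-6)²)) = -362 + (92 - 4*√36) = -362 + (92 - 4*6) = -362 + (92 - 24) = -362 + 68 = -294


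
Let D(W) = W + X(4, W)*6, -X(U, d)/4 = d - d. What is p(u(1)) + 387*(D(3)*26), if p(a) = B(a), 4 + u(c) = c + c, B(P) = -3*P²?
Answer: 30174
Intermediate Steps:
u(c) = -4 + 2*c (u(c) = -4 + (c + c) = -4 + 2*c)
p(a) = -3*a²
X(U, d) = 0 (X(U, d) = -4*(d - d) = -4*0 = 0)
D(W) = W (D(W) = W + 0*6 = W + 0 = W)
p(u(1)) + 387*(D(3)*26) = -3*(-4 + 2*1)² + 387*(3*26) = -3*(-4 + 2)² + 387*78 = -3*(-2)² + 30186 = -3*4 + 30186 = -12 + 30186 = 30174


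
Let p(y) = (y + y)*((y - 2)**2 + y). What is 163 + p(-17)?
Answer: -11533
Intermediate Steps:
p(y) = 2*y*(y + (-2 + y)**2) (p(y) = (2*y)*((-2 + y)**2 + y) = (2*y)*(y + (-2 + y)**2) = 2*y*(y + (-2 + y)**2))
163 + p(-17) = 163 + 2*(-17)*(-17 + (-2 - 17)**2) = 163 + 2*(-17)*(-17 + (-19)**2) = 163 + 2*(-17)*(-17 + 361) = 163 + 2*(-17)*344 = 163 - 11696 = -11533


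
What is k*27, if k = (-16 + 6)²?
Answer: 2700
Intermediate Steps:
k = 100 (k = (-10)² = 100)
k*27 = 100*27 = 2700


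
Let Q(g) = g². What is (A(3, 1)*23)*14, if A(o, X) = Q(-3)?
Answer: 2898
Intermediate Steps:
A(o, X) = 9 (A(o, X) = (-3)² = 9)
(A(3, 1)*23)*14 = (9*23)*14 = 207*14 = 2898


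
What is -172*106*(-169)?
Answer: 3081208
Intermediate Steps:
-172*106*(-169) = -18232*(-169) = 3081208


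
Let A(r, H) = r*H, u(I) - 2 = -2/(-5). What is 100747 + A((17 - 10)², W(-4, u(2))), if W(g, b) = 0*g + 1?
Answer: 100796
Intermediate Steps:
u(I) = 12/5 (u(I) = 2 - 2/(-5) = 2 - 2*(-⅕) = 2 + ⅖ = 12/5)
W(g, b) = 1 (W(g, b) = 0 + 1 = 1)
A(r, H) = H*r
100747 + A((17 - 10)², W(-4, u(2))) = 100747 + 1*(17 - 10)² = 100747 + 1*7² = 100747 + 1*49 = 100747 + 49 = 100796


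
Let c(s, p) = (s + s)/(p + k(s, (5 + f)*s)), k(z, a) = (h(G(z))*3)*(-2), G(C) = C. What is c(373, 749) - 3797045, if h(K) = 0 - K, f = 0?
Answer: -11341772669/2987 ≈ -3.7970e+6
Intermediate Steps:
h(K) = -K
k(z, a) = 6*z (k(z, a) = (-z*3)*(-2) = -3*z*(-2) = 6*z)
c(s, p) = 2*s/(p + 6*s) (c(s, p) = (s + s)/(p + 6*s) = (2*s)/(p + 6*s) = 2*s/(p + 6*s))
c(373, 749) - 3797045 = 2*373/(749 + 6*373) - 3797045 = 2*373/(749 + 2238) - 3797045 = 2*373/2987 - 3797045 = 2*373*(1/2987) - 3797045 = 746/2987 - 3797045 = -11341772669/2987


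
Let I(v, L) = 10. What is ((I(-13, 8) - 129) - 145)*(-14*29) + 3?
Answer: 107187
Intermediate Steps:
((I(-13, 8) - 129) - 145)*(-14*29) + 3 = ((10 - 129) - 145)*(-14*29) + 3 = (-119 - 145)*(-406) + 3 = -264*(-406) + 3 = 107184 + 3 = 107187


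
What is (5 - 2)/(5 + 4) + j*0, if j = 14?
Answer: ⅓ ≈ 0.33333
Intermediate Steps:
(5 - 2)/(5 + 4) + j*0 = (5 - 2)/(5 + 4) + 14*0 = 3/9 + 0 = 3*(⅑) + 0 = ⅓ + 0 = ⅓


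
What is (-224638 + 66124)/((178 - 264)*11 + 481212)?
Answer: -79257/240133 ≈ -0.33005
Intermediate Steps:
(-224638 + 66124)/((178 - 264)*11 + 481212) = -158514/(-86*11 + 481212) = -158514/(-946 + 481212) = -158514/480266 = -158514*1/480266 = -79257/240133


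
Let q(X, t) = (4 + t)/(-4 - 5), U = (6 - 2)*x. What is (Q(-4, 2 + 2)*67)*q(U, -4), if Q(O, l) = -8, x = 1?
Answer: 0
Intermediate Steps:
U = 4 (U = (6 - 2)*1 = 4*1 = 4)
q(X, t) = -4/9 - t/9 (q(X, t) = (4 + t)/(-9) = (4 + t)*(-1/9) = -4/9 - t/9)
(Q(-4, 2 + 2)*67)*q(U, -4) = (-8*67)*(-4/9 - 1/9*(-4)) = -536*(-4/9 + 4/9) = -536*0 = 0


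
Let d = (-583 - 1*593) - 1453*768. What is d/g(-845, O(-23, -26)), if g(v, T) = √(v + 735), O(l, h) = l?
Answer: 111708*I*√110/11 ≈ 1.0651e+5*I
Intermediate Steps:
g(v, T) = √(735 + v)
d = -1117080 (d = (-583 - 593) - 1115904 = -1176 - 1115904 = -1117080)
d/g(-845, O(-23, -26)) = -1117080/√(735 - 845) = -1117080*(-I*√110/110) = -(-111708)*I*√110/11 = 111708*I*√110/11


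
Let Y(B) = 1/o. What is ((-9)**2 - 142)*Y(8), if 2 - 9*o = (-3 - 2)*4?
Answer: -549/22 ≈ -24.955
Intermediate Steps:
o = 22/9 (o = 2/9 - (-3 - 2)*4/9 = 2/9 - (-5)*4/9 = 2/9 - 1/9*(-20) = 2/9 + 20/9 = 22/9 ≈ 2.4444)
Y(B) = 9/22 (Y(B) = 1/(22/9) = 9/22)
((-9)**2 - 142)*Y(8) = ((-9)**2 - 142)*(9/22) = (81 - 142)*(9/22) = -61*9/22 = -549/22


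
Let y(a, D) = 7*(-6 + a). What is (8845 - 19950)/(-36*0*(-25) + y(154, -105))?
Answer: -11105/1036 ≈ -10.719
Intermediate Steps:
y(a, D) = -42 + 7*a
(8845 - 19950)/(-36*0*(-25) + y(154, -105)) = (8845 - 19950)/(-36*0*(-25) + (-42 + 7*154)) = -11105/(0*(-25) + (-42 + 1078)) = -11105/(0 + 1036) = -11105/1036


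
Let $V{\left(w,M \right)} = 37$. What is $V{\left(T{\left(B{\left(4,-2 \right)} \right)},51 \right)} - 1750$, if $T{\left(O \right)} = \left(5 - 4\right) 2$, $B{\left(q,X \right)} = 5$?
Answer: $-1713$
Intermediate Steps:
$T{\left(O \right)} = 2$ ($T{\left(O \right)} = 1 \cdot 2 = 2$)
$V{\left(T{\left(B{\left(4,-2 \right)} \right)},51 \right)} - 1750 = 37 - 1750 = -1713$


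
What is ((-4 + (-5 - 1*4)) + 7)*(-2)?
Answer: 12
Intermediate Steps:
((-4 + (-5 - 1*4)) + 7)*(-2) = ((-4 + (-5 - 4)) + 7)*(-2) = ((-4 - 9) + 7)*(-2) = (-13 + 7)*(-2) = -6*(-2) = 12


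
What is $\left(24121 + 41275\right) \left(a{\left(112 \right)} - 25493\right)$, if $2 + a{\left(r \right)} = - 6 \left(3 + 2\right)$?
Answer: $-1669232900$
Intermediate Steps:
$a{\left(r \right)} = -32$ ($a{\left(r \right)} = -2 - 6 \left(3 + 2\right) = -2 - 30 = -32$)
$\left(24121 + 41275\right) \left(a{\left(112 \right)} - 25493\right) = \left(24121 + 41275\right) \left(-32 - 25493\right) = 65396 \left(-25525\right) = -1669232900$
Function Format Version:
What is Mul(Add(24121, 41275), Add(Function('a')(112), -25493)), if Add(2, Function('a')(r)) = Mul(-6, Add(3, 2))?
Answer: -1669232900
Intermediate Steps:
Function('a')(r) = -32 (Function('a')(r) = Add(-2, Mul(-6, Add(3, 2))) = Add(-2, Mul(-6, 5)) = Add(-2, -30) = -32)
Mul(Add(24121, 41275), Add(Function('a')(112), -25493)) = Mul(Add(24121, 41275), Add(-32, -25493)) = Mul(65396, -25525) = -1669232900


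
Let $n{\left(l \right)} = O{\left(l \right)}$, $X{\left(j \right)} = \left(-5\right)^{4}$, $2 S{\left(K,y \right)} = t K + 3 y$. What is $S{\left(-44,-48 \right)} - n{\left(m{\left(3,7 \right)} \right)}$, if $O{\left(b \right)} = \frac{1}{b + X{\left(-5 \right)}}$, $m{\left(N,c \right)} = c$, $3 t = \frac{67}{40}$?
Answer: $- \frac{799021}{9480} \approx -84.285$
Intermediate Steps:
$t = \frac{67}{120}$ ($t = \frac{67 \cdot \frac{1}{40}}{3} = \frac{1}{3} \cdot \frac{67}{40} = \frac{67}{120} \approx 0.55833$)
$S{\left(K,y \right)} = \frac{3 y}{2} + \frac{67 K}{240}$ ($S{\left(K,y \right)} = \frac{\frac{67 K}{120} + 3 y}{2} = \frac{3 y + \frac{67 K}{120}}{2} = \frac{3 y}{2} + \frac{67 K}{240}$)
$X{\left(j \right)} = 625$
$O{\left(b \right)} = \frac{1}{625 + b}$ ($O{\left(b \right)} = \frac{1}{b + 625} = \frac{1}{625 + b}$)
$n{\left(l \right)} = \frac{1}{625 + l}$
$S{\left(-44,-48 \right)} - n{\left(m{\left(3,7 \right)} \right)} = \left(\frac{3}{2} \left(-48\right) + \frac{67}{240} \left(-44\right)\right) - \frac{1}{625 + 7} = \left(-72 - \frac{737}{60}\right) - \frac{1}{632} = - \frac{5057}{60} - \frac{1}{632} = - \frac{799021}{9480}$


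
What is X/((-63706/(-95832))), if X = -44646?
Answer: -2139257736/31853 ≈ -67160.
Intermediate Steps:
X/((-63706/(-95832))) = -44646/((-63706/(-95832))) = -44646/((-63706*(-1/95832))) = -44646/31853/47916 = -44646*47916/31853 = -2139257736/31853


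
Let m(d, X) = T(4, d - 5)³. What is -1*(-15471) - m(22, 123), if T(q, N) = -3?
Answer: 15498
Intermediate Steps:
m(d, X) = -27 (m(d, X) = (-3)³ = -27)
-1*(-15471) - m(22, 123) = -1*(-15471) - 1*(-27) = 15471 + 27 = 15498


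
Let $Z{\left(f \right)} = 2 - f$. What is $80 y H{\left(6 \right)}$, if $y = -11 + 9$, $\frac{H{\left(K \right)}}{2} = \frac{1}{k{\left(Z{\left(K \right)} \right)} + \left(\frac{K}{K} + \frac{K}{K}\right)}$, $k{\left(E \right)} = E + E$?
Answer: $\frac{160}{3} \approx 53.333$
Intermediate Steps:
$k{\left(E \right)} = 2 E$
$H{\left(K \right)} = \frac{2}{6 - 2 K}$ ($H{\left(K \right)} = \frac{2}{2 \left(2 - K\right) + \left(\frac{K}{K} + \frac{K}{K}\right)} = \frac{2}{\left(4 - 2 K\right) + \left(1 + 1\right)} = \frac{2}{\left(4 - 2 K\right) + 2} = \frac{2}{6 - 2 K}$)
$y = -2$
$80 y H{\left(6 \right)} = 80 \left(-2\right) \left(- \frac{1}{-3 + 6}\right) = - 160 \left(- \frac{1}{3}\right) = - 160 \left(\left(-1\right) \frac{1}{3}\right) = \left(-160\right) \left(- \frac{1}{3}\right) = \frac{160}{3}$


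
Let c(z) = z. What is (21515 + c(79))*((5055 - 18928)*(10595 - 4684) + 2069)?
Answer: -1770734646996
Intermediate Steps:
(21515 + c(79))*((5055 - 18928)*(10595 - 4684) + 2069) = (21515 + 79)*((5055 - 18928)*(10595 - 4684) + 2069) = 21594*(-13873*5911 + 2069) = 21594*(-82003303 + 2069) = 21594*(-82001234) = -1770734646996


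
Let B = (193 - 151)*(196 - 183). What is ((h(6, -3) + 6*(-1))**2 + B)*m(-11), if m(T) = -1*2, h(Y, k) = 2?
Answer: -1124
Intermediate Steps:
B = 546 (B = 42*13 = 546)
m(T) = -2
((h(6, -3) + 6*(-1))**2 + B)*m(-11) = ((2 + 6*(-1))**2 + 546)*(-2) = ((2 - 6)**2 + 546)*(-2) = ((-4)**2 + 546)*(-2) = (16 + 546)*(-2) = 562*(-2) = -1124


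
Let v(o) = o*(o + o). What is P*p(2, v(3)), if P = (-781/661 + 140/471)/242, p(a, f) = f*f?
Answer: -14866794/12557017 ≈ -1.1839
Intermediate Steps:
v(o) = 2*o² (v(o) = o*(2*o) = 2*o²)
p(a, f) = f²
P = -275311/75342102 (P = (-781*1/661 + 140*(1/471))*(1/242) = (-781/661 + 140/471)*(1/242) = -275311/311331*1/242 = -275311/75342102 ≈ -0.0036541)
P*p(2, v(3)) = -275311*(2*3²)²/75342102 = -275311*(2*9)²/75342102 = -275311/75342102*18² = -275311/75342102*324 = -14866794/12557017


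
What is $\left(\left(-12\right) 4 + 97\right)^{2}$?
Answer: $2401$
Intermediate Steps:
$\left(\left(-12\right) 4 + 97\right)^{2} = \left(-48 + 97\right)^{2} = 49^{2} = 2401$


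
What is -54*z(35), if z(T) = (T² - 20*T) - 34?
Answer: -26514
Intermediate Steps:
z(T) = -34 + T² - 20*T
-54*z(35) = -54*(-34 + 35² - 20*35) = -54*(-34 + 1225 - 700) = -54*491 = -26514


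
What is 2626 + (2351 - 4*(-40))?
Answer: 5137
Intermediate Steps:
2626 + (2351 - 4*(-40)) = 2626 + (2351 + 160) = 2626 + 2511 = 5137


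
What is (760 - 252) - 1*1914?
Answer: -1406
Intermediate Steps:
(760 - 252) - 1*1914 = 508 - 1914 = -1406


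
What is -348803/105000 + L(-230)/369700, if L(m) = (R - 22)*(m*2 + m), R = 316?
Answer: -214646813/55455000 ≈ -3.8706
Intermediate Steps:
L(m) = 882*m (L(m) = (316 - 22)*(m*2 + m) = 294*(2*m + m) = 294*(3*m) = 882*m)
-348803/105000 + L(-230)/369700 = -348803/105000 + (882*(-230))/369700 = -348803*1/105000 - 202860*1/369700 = -49829/15000 - 10143/18485 = -214646813/55455000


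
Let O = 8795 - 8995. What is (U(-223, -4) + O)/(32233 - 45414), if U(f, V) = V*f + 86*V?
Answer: -348/13181 ≈ -0.026402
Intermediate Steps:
O = -200
U(f, V) = 86*V + V*f
(U(-223, -4) + O)/(32233 - 45414) = (-4*(86 - 223) - 200)/(32233 - 45414) = (-4*(-137) - 200)/(-13181) = (548 - 200)*(-1/13181) = 348*(-1/13181) = -348/13181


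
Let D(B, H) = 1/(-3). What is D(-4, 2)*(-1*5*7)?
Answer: 35/3 ≈ 11.667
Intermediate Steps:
D(B, H) = -⅓
D(-4, 2)*(-1*5*7) = -(-1*5)*7/3 = -(-5)*7/3 = -⅓*(-35) = 35/3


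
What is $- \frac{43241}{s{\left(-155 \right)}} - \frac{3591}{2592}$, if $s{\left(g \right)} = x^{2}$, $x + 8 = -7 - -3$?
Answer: $- \frac{86881}{288} \approx -301.67$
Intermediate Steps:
$x = -12$ ($x = -8 - 4 = -12$)
$s{\left(g \right)} = 144$ ($s{\left(g \right)} = \left(-12\right)^{2} = 144$)
$- \frac{43241}{s{\left(-155 \right)}} - \frac{3591}{2592} = - \frac{43241}{144} - \frac{3591}{2592} = \left(-43241\right) \frac{1}{144} - \frac{133}{96} = - \frac{43241}{144} - \frac{133}{96} = - \frac{86881}{288}$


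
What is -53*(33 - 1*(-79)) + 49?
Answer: -5887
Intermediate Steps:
-53*(33 - 1*(-79)) + 49 = -53*(33 + 79) + 49 = -53*112 + 49 = -5936 + 49 = -5887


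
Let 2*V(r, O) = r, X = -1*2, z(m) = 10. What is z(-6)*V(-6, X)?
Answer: -30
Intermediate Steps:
X = -2
V(r, O) = r/2
z(-6)*V(-6, X) = 10*((½)*(-6)) = 10*(-3) = -30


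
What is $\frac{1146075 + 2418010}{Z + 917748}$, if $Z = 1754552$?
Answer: $\frac{712817}{534460} \approx 1.3337$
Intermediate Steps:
$\frac{1146075 + 2418010}{Z + 917748} = \frac{1146075 + 2418010}{1754552 + 917748} = \frac{3564085}{2672300} = 3564085 \cdot \frac{1}{2672300} = \frac{712817}{534460}$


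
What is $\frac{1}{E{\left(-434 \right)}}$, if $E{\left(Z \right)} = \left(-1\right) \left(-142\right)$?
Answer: $\frac{1}{142} \approx 0.0070423$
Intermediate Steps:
$E{\left(Z \right)} = 142$
$\frac{1}{E{\left(-434 \right)}} = \frac{1}{142}$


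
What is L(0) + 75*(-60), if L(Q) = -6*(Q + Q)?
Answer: -4500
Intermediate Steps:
L(Q) = -12*Q
L(0) + 75*(-60) = -12*0 + 75*(-60) = 0 - 4500 = -4500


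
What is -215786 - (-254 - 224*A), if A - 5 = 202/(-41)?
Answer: -8836140/41 ≈ -2.1552e+5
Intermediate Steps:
A = 3/41 (A = 5 + 202/(-41) = 5 + 202*(-1/41) = 5 - 202/41 = 3/41 ≈ 0.073171)
-215786 - (-254 - 224*A) = -215786 - (-254 - 224*3/41) = -215786 - (-254 - 672/41) = -215786 - 1*(-11086/41) = -215786 + 11086/41 = -8836140/41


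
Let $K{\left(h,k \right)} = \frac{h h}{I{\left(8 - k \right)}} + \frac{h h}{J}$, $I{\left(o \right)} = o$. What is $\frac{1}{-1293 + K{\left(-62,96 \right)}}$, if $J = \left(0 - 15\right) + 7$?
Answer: $- \frac{11}{19989} \approx -0.0005503$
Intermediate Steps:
$J = -8$ ($J = -15 + 7 = -8$)
$K{\left(h,k \right)} = - \frac{h^{2}}{8} + \frac{h^{2}}{8 - k}$ ($K{\left(h,k \right)} = \frac{h h}{8 - k} + \frac{h h}{-8} = \frac{h^{2}}{8 - k} + h^{2} \left(- \frac{1}{8}\right) = \frac{h^{2}}{8 - k} - \frac{h^{2}}{8} = - \frac{h^{2}}{8} + \frac{h^{2}}{8 - k}$)
$\frac{1}{-1293 + K{\left(-62,96 \right)}} = \frac{1}{-1293 - \frac{96 \left(-62\right)^{2}}{-64 + 8 \cdot 96}} = \frac{1}{-1293 - 96 \cdot 3844 \frac{1}{-64 + 768}} = \frac{1}{-1293 - 96 \cdot 3844 \cdot \frac{1}{704}} = \frac{1}{-1293 - \frac{5766}{11}} = \frac{1}{- \frac{19989}{11}} = - \frac{11}{19989}$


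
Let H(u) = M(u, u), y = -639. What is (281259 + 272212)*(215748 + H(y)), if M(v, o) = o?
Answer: 119056593339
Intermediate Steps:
H(u) = u
(281259 + 272212)*(215748 + H(y)) = (281259 + 272212)*(215748 - 639) = 553471*215109 = 119056593339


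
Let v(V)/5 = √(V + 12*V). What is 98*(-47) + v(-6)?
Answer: -4606 + 5*I*√78 ≈ -4606.0 + 44.159*I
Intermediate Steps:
v(V) = 5*√13*√V (v(V) = 5*√(V + 12*V) = 5*√(13*V) = 5*(√13*√V) = 5*√13*√V)
98*(-47) + v(-6) = 98*(-47) + 5*√13*√(-6) = -4606 + 5*√13*(I*√6) = -4606 + 5*I*√78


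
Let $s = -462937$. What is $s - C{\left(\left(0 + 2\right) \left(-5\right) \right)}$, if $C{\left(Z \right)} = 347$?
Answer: $-463284$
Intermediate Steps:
$s - C{\left(\left(0 + 2\right) \left(-5\right) \right)} = -462937 - 347 = -463284$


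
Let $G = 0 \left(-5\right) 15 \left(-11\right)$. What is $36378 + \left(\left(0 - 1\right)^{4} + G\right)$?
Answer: $36379$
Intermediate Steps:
$G = 0$ ($G = 0 \cdot 15 \left(-11\right) = 0 \left(-11\right) = 0$)
$36378 + \left(\left(0 - 1\right)^{4} + G\right) = 36378 + \left(\left(0 - 1\right)^{4} + 0\right) = 36378 + \left(\left(-1\right)^{4} + 0\right) = 36378 + \left(1 + 0\right) = 36378 + 1 = 36379$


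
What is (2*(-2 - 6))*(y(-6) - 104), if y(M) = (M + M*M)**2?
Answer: -12736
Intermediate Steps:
y(M) = (M + M**2)**2
(2*(-2 - 6))*(y(-6) - 104) = (2*(-2 - 6))*((-6)**2*(1 - 6)**2 - 104) = (2*(-8))*(36*(-5)**2 - 104) = -16*(36*25 - 104) = -16*(900 - 104) = -16*796 = -12736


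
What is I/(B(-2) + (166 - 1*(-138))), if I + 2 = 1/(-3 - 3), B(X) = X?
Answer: -13/1812 ≈ -0.0071744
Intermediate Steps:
I = -13/6 (I = -2 + 1/(-3 - 3) = -2 + 1/(-6) = -2 - 1/6 = -13/6 ≈ -2.1667)
I/(B(-2) + (166 - 1*(-138))) = -13/(6*(-2 + (166 - 1*(-138)))) = -13/(6*(-2 + (166 + 138))) = -13/(6*(-2 + 304)) = -13/6/302 = -13/6*1/302 = -13/1812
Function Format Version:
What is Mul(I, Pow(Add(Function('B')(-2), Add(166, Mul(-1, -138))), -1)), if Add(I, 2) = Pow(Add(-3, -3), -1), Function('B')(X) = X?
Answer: Rational(-13, 1812) ≈ -0.0071744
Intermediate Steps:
I = Rational(-13, 6) (I = Add(-2, Pow(Add(-3, -3), -1)) = Add(-2, Pow(-6, -1)) = Add(-2, Rational(-1, 6)) = Rational(-13, 6) ≈ -2.1667)
Mul(I, Pow(Add(Function('B')(-2), Add(166, Mul(-1, -138))), -1)) = Mul(Rational(-13, 6), Pow(Add(-2, Add(166, Mul(-1, -138))), -1)) = Mul(Rational(-13, 6), Pow(Add(-2, Add(166, 138)), -1)) = Mul(Rational(-13, 6), Pow(Add(-2, 304), -1)) = Mul(Rational(-13, 6), Pow(302, -1)) = Mul(Rational(-13, 6), Rational(1, 302)) = Rational(-13, 1812)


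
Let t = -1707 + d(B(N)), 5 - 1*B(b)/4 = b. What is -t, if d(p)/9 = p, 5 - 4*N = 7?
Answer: 1509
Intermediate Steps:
N = -½ (N = 5/4 - ¼*7 = 5/4 - 7/4 = -½ ≈ -0.50000)
B(b) = 20 - 4*b
d(p) = 9*p
t = -1509 (t = -1707 + 9*(20 - 4*(-½)) = -1707 + 9*(20 + 2) = -1707 + 9*22 = -1707 + 198 = -1509)
-t = -1*(-1509) = 1509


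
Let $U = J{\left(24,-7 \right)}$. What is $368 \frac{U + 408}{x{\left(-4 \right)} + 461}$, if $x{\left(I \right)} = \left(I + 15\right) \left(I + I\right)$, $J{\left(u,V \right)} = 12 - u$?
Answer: $\frac{145728}{373} \approx 390.69$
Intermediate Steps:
$U = -12$ ($U = 12 - 24 = -12$)
$x{\left(I \right)} = 2 I \left(15 + I\right)$ ($x{\left(I \right)} = \left(15 + I\right) 2 I = 2 I \left(15 + I\right)$)
$368 \frac{U + 408}{x{\left(-4 \right)} + 461} = 368 \frac{-12 + 408}{2 \left(-4\right) \left(15 - 4\right) + 461} = 368 \frac{396}{2 \left(-4\right) 11 + 461} = 368 \frac{396}{-88 + 461} = 368 \cdot \frac{396}{373} = \frac{145728}{373}$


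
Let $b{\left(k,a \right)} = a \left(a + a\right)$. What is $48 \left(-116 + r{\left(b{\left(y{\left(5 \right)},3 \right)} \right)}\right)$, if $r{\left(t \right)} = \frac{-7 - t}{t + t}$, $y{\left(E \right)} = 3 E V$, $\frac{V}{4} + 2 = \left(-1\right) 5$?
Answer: $- \frac{16804}{3} \approx -5601.3$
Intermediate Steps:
$V = -28$ ($V = -8 + 4 \left(\left(-1\right) 5\right) = -8 + 4 \left(-5\right) = -8 - 20 = -28$)
$y{\left(E \right)} = - 84 E$ ($y{\left(E \right)} = 3 E \left(-28\right) = - 84 E$)
$b{\left(k,a \right)} = 2 a^{2}$ ($b{\left(k,a \right)} = a 2 a = 2 a^{2}$)
$r{\left(t \right)} = \frac{-7 - t}{2 t}$
$48 \left(-116 + r{\left(b{\left(y{\left(5 \right)},3 \right)} \right)}\right) = 48 \left(-116 + \frac{-7 - 2 \cdot 3^{2}}{2 \cdot 2 \cdot 3^{2}}\right) = 48 \left(-116 + \frac{-7 - 2 \cdot 9}{2 \cdot 2 \cdot 9}\right) = 48 \left(-116 + \frac{-7 - 18}{2 \cdot 18}\right) = 48 \left(-116 + \frac{1}{2} \cdot \frac{1}{18} \left(-7 - 18\right)\right) = 48 \left(-116 + \frac{1}{2} \cdot \frac{1}{18} \left(-25\right)\right) = 48 \left(-116 - \frac{25}{36}\right) = 48 \left(- \frac{4201}{36}\right) = - \frac{16804}{3}$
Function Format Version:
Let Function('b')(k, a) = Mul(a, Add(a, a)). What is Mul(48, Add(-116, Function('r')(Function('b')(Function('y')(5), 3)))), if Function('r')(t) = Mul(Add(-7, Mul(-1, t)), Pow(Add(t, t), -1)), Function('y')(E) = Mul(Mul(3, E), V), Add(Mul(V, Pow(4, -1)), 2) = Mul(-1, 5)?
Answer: Rational(-16804, 3) ≈ -5601.3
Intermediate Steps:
V = -28 (V = Add(-8, Mul(4, Mul(-1, 5))) = Add(-8, Mul(4, -5)) = Add(-8, -20) = -28)
Function('y')(E) = Mul(-84, E) (Function('y')(E) = Mul(Mul(3, E), -28) = Mul(-84, E))
Function('b')(k, a) = Mul(2, Pow(a, 2)) (Function('b')(k, a) = Mul(a, Mul(2, a)) = Mul(2, Pow(a, 2)))
Function('r')(t) = Mul(Rational(1, 2), Pow(t, -1), Add(-7, Mul(-1, t))) (Function('r')(t) = Mul(Add(-7, Mul(-1, t)), Pow(Mul(2, t), -1)) = Mul(Add(-7, Mul(-1, t)), Mul(Rational(1, 2), Pow(t, -1))) = Mul(Rational(1, 2), Pow(t, -1), Add(-7, Mul(-1, t))))
Mul(48, Add(-116, Function('r')(Function('b')(Function('y')(5), 3)))) = Mul(48, Add(-116, Mul(Rational(1, 2), Pow(Mul(2, Pow(3, 2)), -1), Add(-7, Mul(-1, Mul(2, Pow(3, 2))))))) = Mul(48, Add(-116, Mul(Rational(1, 2), Pow(Mul(2, 9), -1), Add(-7, Mul(-1, Mul(2, 9)))))) = Mul(48, Add(-116, Mul(Rational(1, 2), Pow(18, -1), Add(-7, Mul(-1, 18))))) = Mul(48, Add(-116, Mul(Rational(1, 2), Rational(1, 18), Add(-7, -18)))) = Mul(48, Add(-116, Mul(Rational(1, 2), Rational(1, 18), -25))) = Mul(48, Add(-116, Rational(-25, 36))) = Mul(48, Rational(-4201, 36)) = Rational(-16804, 3)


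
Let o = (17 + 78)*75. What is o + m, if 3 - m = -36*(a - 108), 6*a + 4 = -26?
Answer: 3060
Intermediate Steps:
a = -5 (a = -2/3 + (1/6)*(-26) = -2/3 - 13/3 = -5)
o = 7125 (o = 95*75 = 7125)
m = -4065 (m = 3 - (-36)*(-5 - 108) = 3 - (-36)*(-113) = 3 - 1*4068 = 3 - 4068 = -4065)
o + m = 7125 - 4065 = 3060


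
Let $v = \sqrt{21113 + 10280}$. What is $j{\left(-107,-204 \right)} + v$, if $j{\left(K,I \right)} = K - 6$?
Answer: $-113 + \sqrt{31393} \approx 64.181$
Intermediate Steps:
$j{\left(K,I \right)} = -6 + K$
$v = \sqrt{31393} \approx 177.18$
$j{\left(-107,-204 \right)} + v = \left(-6 - 107\right) + \sqrt{31393} = -113 + \sqrt{31393}$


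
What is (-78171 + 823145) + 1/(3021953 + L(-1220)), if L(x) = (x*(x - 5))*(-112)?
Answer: 122445451601777/164362047 ≈ 7.4497e+5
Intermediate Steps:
L(x) = -112*x*(-5 + x) (L(x) = (x*(-5 + x))*(-112) = -112*x*(-5 + x))
(-78171 + 823145) + 1/(3021953 + L(-1220)) = (-78171 + 823145) + 1/(3021953 + 112*(-1220)*(5 - 1*(-1220))) = 744974 + 1/(3021953 + 112*(-1220)*(5 + 1220)) = 744974 + 1/(3021953 + 112*(-1220)*1225) = 744974 + 1/(3021953 - 167384000) = 744974 + 1/(-164362047) = 744974 - 1/164362047 = 122445451601777/164362047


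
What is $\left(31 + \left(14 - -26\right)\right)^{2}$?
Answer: $5041$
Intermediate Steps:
$\left(31 + \left(14 - -26\right)\right)^{2} = \left(31 + \left(14 + 26\right)\right)^{2} = \left(31 + 40\right)^{2} = 71^{2} = 5041$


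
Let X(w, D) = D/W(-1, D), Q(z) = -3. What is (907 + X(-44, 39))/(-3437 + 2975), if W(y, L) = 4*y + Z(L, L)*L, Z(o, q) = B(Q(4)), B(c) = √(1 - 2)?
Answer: -199129/101442 + 507*I/236698 ≈ -1.963 + 0.002142*I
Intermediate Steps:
B(c) = I (B(c) = √(-1) = I)
Z(o, q) = I
W(y, L) = 4*y + I*L
X(w, D) = D/(-4 + I*D) (X(w, D) = D/(4*(-1) + I*D) = D/(-4 + I*D))
(907 + X(-44, 39))/(-3437 + 2975) = (907 + 39/(-4 + I*39))/(-3437 + 2975) = (907 + 39/(-4 + 39*I))/(-462) = (907 + 39*((-4 - 39*I)/1537))*(-1/462) = (907 + 39*(-4 - 39*I)/1537)*(-1/462) = -907/462 - 13*(-4 - 39*I)/236698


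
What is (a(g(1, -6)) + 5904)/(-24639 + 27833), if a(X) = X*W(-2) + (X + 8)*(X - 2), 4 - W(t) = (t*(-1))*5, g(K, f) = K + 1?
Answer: 2946/1597 ≈ 1.8447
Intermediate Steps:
g(K, f) = 1 + K
W(t) = 4 + 5*t (W(t) = 4 - t*(-1)*5 = 4 - (-t)*5 = 4 - (-5)*t = 4 + 5*t)
a(X) = -6*X + (-2 + X)*(8 + X) (a(X) = X*(4 + 5*(-2)) + (X + 8)*(X - 2) = X*(4 - 10) + (8 + X)*(-2 + X) = X*(-6) + (-2 + X)*(8 + X) = -6*X + (-2 + X)*(8 + X))
(a(g(1, -6)) + 5904)/(-24639 + 27833) = ((-16 + (1 + 1)**2) + 5904)/(-24639 + 27833) = ((-16 + 2**2) + 5904)/3194 = ((-16 + 4) + 5904)*(1/3194) = (-12 + 5904)*(1/3194) = 5892*(1/3194) = 2946/1597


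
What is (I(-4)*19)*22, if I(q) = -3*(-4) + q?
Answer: 3344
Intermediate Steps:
I(q) = 12 + q
(I(-4)*19)*22 = ((12 - 4)*19)*22 = (8*19)*22 = 152*22 = 3344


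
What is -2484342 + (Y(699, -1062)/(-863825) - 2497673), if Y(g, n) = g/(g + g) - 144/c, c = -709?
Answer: -6102489354258747/1224903850 ≈ -4.9820e+6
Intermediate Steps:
Y(g, n) = 997/1418 (Y(g, n) = g/(g + g) - 144/(-709) = g/((2*g)) - 144*(-1/709) = g*(1/(2*g)) + 144/709 = ½ + 144/709 = 997/1418)
-2484342 + (Y(699, -1062)/(-863825) - 2497673) = -2484342 + ((997/1418)/(-863825) - 2497673) = -2484342 + ((997/1418)*(-1/863825) - 2497673) = -2484342 + (-997/1224903850 - 2497673) = -2484342 - 3059409273742047/1224903850 = -6102489354258747/1224903850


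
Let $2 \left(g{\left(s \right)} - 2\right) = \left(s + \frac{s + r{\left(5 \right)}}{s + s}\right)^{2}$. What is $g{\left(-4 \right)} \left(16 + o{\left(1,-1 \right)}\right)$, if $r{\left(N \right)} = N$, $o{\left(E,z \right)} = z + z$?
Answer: $\frac{9415}{64} \approx 147.11$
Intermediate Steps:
$o{\left(E,z \right)} = 2 z$
$g{\left(s \right)} = 2 + \frac{\left(s + \frac{5 + s}{2 s}\right)^{2}}{2}$ ($g{\left(s \right)} = 2 + \frac{\left(s + \frac{s + 5}{s + s}\right)^{2}}{2} = 2 + \frac{\left(s + \frac{5 + s}{2 s}\right)^{2}}{2}$)
$g{\left(-4 \right)} \left(16 + o{\left(1,-1 \right)}\right) = \left(2 + \frac{\left(5 - 4 + 2 \left(-4\right)^{2}\right)^{2}}{8 \cdot 16}\right) \left(16 + 2 \left(-1\right)\right) = \left(2 + \frac{1}{8} \cdot \frac{1}{16} \left(5 - 4 + 2 \cdot 16\right)^{2}\right) \left(16 - 2\right) = \left(2 + \frac{1}{8} \cdot \frac{1}{16} \left(5 - 4 + 32\right)^{2}\right) 14 = \left(2 + \frac{1}{8} \cdot \frac{1}{16} \cdot 33^{2}\right) 14 = \left(2 + \frac{1}{8} \cdot \frac{1}{16} \cdot 1089\right) 14 = \left(2 + \frac{1089}{128}\right) 14 = \frac{1345}{128} \cdot 14 = \frac{9415}{64}$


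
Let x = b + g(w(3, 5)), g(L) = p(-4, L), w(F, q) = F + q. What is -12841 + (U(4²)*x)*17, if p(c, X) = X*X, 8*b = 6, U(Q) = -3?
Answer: -64573/4 ≈ -16143.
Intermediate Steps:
b = ¾ (b = (⅛)*6 = ¾ ≈ 0.75000)
p(c, X) = X²
g(L) = L²
x = 259/4 (x = ¾ + (3 + 5)² = ¾ + 8² = ¾ + 64 = 259/4 ≈ 64.750)
-12841 + (U(4²)*x)*17 = -12841 - 3*259/4*17 = -12841 - 777/4*17 = -12841 - 13209/4 = -64573/4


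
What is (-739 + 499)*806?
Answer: -193440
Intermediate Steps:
(-739 + 499)*806 = -240*806 = -193440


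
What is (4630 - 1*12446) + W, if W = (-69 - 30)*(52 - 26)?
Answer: -10390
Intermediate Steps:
W = -2574 (W = -99*26 = -2574)
(4630 - 1*12446) + W = (4630 - 1*12446) - 2574 = (4630 - 12446) - 2574 = -7816 - 2574 = -10390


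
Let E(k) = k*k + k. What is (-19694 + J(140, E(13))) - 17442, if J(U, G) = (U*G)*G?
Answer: 4600224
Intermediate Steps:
E(k) = k + k² (E(k) = k² + k = k + k²)
J(U, G) = U*G² (J(U, G) = (G*U)*G = U*G²)
(-19694 + J(140, E(13))) - 17442 = (-19694 + 140*(13*(1 + 13))²) - 17442 = (-19694 + 140*(13*14)²) - 17442 = (-19694 + 140*182²) - 17442 = (-19694 + 140*33124) - 17442 = (-19694 + 4637360) - 17442 = 4617666 - 17442 = 4600224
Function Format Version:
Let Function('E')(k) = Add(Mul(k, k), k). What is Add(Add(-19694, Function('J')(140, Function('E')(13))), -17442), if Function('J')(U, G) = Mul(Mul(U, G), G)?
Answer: 4600224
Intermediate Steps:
Function('E')(k) = Add(k, Pow(k, 2)) (Function('E')(k) = Add(Pow(k, 2), k) = Add(k, Pow(k, 2)))
Function('J')(U, G) = Mul(U, Pow(G, 2)) (Function('J')(U, G) = Mul(Mul(G, U), G) = Mul(U, Pow(G, 2)))
Add(Add(-19694, Function('J')(140, Function('E')(13))), -17442) = Add(Add(-19694, Mul(140, Pow(Mul(13, Add(1, 13)), 2))), -17442) = Add(Add(-19694, Mul(140, Pow(Mul(13, 14), 2))), -17442) = Add(Add(-19694, Mul(140, Pow(182, 2))), -17442) = Add(Add(-19694, Mul(140, 33124)), -17442) = Add(Add(-19694, 4637360), -17442) = Add(4617666, -17442) = 4600224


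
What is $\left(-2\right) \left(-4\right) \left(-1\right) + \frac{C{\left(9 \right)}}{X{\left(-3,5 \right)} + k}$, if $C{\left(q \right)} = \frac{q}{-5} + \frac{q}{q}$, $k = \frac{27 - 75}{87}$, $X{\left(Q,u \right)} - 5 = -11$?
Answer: $- \frac{3742}{475} \approx -7.8779$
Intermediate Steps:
$X{\left(Q,u \right)} = -6$ ($X{\left(Q,u \right)} = 5 - 11 = -6$)
$k = - \frac{16}{29}$ ($k = \left(27 - 75\right) \frac{1}{87} = \left(-48\right) \frac{1}{87} = - \frac{16}{29} \approx -0.55172$)
$C{\left(q \right)} = 1 - \frac{q}{5}$ ($C{\left(q \right)} = q \left(- \frac{1}{5}\right) + 1 = - \frac{q}{5} + 1 = 1 - \frac{q}{5}$)
$\left(-2\right) \left(-4\right) \left(-1\right) + \frac{C{\left(9 \right)}}{X{\left(-3,5 \right)} + k} = \left(-2\right) \left(-4\right) \left(-1\right) + \frac{1 - \frac{9}{5}}{-6 - \frac{16}{29}} = 8 \left(-1\right) + \frac{1 - \frac{9}{5}}{- \frac{190}{29}} = -8 - - \frac{58}{475} = -8 + \frac{58}{475} = - \frac{3742}{475}$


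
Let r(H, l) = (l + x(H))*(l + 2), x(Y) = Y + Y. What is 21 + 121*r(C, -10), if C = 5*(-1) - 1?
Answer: 21317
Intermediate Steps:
C = -6 (C = -5 - 1 = -6)
x(Y) = 2*Y
r(H, l) = (2 + l)*(l + 2*H) (r(H, l) = (l + 2*H)*(l + 2) = (l + 2*H)*(2 + l) = (2 + l)*(l + 2*H))
21 + 121*r(C, -10) = 21 + 121*((-10)² + 2*(-10) + 4*(-6) + 2*(-6)*(-10)) = 21 + 121*(100 - 20 - 24 + 120) = 21 + 121*176 = 21 + 21296 = 21317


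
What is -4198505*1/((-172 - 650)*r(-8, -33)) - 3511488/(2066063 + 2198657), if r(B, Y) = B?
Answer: -1120533736793/1752799920 ≈ -639.28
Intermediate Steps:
-4198505*1/((-172 - 650)*r(-8, -33)) - 3511488/(2066063 + 2198657) = -4198505*(-1/(8*(-172 - 650))) - 3511488/(2066063 + 2198657) = -4198505/((-8*(-822))) - 3511488/4264720 = -4198505/6576 - 3511488*1/4264720 = -4198505*1/6576 - 219468/266545 = -4198505/6576 - 219468/266545 = -1120533736793/1752799920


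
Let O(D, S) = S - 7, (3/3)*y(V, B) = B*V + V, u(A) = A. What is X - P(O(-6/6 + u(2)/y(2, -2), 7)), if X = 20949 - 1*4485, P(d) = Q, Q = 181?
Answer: 16283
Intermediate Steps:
y(V, B) = V + B*V (y(V, B) = B*V + V = V + B*V)
O(D, S) = -7 + S
P(d) = 181
X = 16464 (X = 20949 - 4485 = 16464)
X - P(O(-6/6 + u(2)/y(2, -2), 7)) = 16464 - 1*181 = 16464 - 181 = 16283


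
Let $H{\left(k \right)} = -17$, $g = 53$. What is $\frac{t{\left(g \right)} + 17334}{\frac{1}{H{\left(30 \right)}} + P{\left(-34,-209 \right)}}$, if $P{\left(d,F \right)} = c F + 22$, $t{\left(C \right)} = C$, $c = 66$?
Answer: $- \frac{295579}{234125} \approx -1.2625$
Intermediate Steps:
$P{\left(d,F \right)} = 22 + 66 F$ ($P{\left(d,F \right)} = 66 F + 22 = 22 + 66 F$)
$\frac{t{\left(g \right)} + 17334}{\frac{1}{H{\left(30 \right)}} + P{\left(-34,-209 \right)}} = \frac{53 + 17334}{\frac{1}{-17} + \left(22 + 66 \left(-209\right)\right)} = \frac{17387}{- \frac{1}{17} + \left(22 - 13794\right)} = \frac{17387}{- \frac{1}{17} - 13772} = \frac{17387}{- \frac{234125}{17}} = 17387 \left(- \frac{17}{234125}\right) = - \frac{295579}{234125}$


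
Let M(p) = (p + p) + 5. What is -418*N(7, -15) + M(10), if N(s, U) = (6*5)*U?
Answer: 188125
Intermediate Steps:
M(p) = 5 + 2*p (M(p) = 2*p + 5 = 5 + 2*p)
N(s, U) = 30*U
-418*N(7, -15) + M(10) = -12540*(-15) + (5 + 2*10) = -418*(-450) + (5 + 20) = 188100 + 25 = 188125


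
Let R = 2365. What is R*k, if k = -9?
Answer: -21285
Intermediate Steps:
R*k = 2365*(-9) = -21285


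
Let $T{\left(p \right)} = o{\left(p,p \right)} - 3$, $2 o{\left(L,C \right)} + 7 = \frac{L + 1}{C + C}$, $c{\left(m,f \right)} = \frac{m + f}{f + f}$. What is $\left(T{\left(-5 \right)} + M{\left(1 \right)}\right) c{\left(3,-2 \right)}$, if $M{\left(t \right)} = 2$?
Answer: $\frac{43}{40} \approx 1.075$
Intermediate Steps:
$c{\left(m,f \right)} = \frac{f + m}{2 f}$
$o{\left(L,C \right)} = - \frac{7}{2} + \frac{1 + L}{4 C}$ ($o{\left(L,C \right)} = - \frac{7}{2} + \frac{\left(L + 1\right) \frac{1}{C + C}}{2} = - \frac{7}{2} + \frac{\left(1 + L\right) \frac{1}{2 C}}{2} = - \frac{7}{2} + \frac{\frac{1}{2} \frac{1}{C} \left(1 + L\right)}{2} = - \frac{7}{2} + \frac{1 + L}{4 C}$)
$T{\left(p \right)} = -3 + \frac{1 - 13 p}{4 p}$ ($T{\left(p \right)} = \frac{1 + p - 14 p}{4 p} - 3 = \frac{1 - 13 p}{4 p} - 3 = -3 + \frac{1 - 13 p}{4 p}$)
$\left(T{\left(-5 \right)} + M{\left(1 \right)}\right) c{\left(3,-2 \right)} = \left(\frac{1 - -125}{4 \left(-5\right)} + 2\right) \frac{-2 + 3}{2 \left(-2\right)} = \left(\frac{1}{4} \left(- \frac{1}{5}\right) \left(1 + 125\right) + 2\right) \frac{1}{2} \left(- \frac{1}{2}\right) 1 = \left(\frac{1}{4} \left(- \frac{1}{5}\right) 126 + 2\right) \left(- \frac{1}{4}\right) = \left(- \frac{63}{10} + 2\right) \left(- \frac{1}{4}\right) = \left(- \frac{43}{10}\right) \left(- \frac{1}{4}\right) = \frac{43}{40}$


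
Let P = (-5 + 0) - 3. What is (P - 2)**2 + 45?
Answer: 145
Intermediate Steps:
P = -8 (P = -5 - 3 = -8)
(P - 2)**2 + 45 = (-8 - 2)**2 + 45 = (-10)**2 + 45 = 100 + 45 = 145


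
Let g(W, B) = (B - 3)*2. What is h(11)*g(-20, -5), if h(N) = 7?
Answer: -112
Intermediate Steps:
g(W, B) = -6 + 2*B (g(W, B) = (-3 + B)*2 = -6 + 2*B)
h(11)*g(-20, -5) = 7*(-6 + 2*(-5)) = 7*(-6 - 10) = 7*(-16) = -112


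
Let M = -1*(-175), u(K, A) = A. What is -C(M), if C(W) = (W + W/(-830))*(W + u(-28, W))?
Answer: -5077625/83 ≈ -61176.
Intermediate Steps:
M = 175
C(W) = 829*W²/415 (C(W) = (W + W/(-830))*(W + W) = (W + W*(-1/830))*(2*W) = (W - W/830)*(2*W) = (829*W/830)*(2*W) = 829*W²/415)
-C(M) = -829*175²/415 = -829*30625/415 = -1*5077625/83 = -5077625/83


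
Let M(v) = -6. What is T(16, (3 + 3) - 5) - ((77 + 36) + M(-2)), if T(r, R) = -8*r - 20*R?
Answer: -255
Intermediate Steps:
T(r, R) = -20*R - 8*r
T(16, (3 + 3) - 5) - ((77 + 36) + M(-2)) = (-20*((3 + 3) - 5) - 8*16) - ((77 + 36) - 6) = (-20*(6 - 5) - 128) - (113 - 6) = (-20*1 - 128) - 1*107 = (-20 - 128) - 107 = -148 - 107 = -255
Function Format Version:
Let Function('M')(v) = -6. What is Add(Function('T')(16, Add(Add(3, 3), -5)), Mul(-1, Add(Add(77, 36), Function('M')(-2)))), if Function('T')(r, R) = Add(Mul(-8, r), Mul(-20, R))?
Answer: -255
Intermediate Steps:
Function('T')(r, R) = Add(Mul(-20, R), Mul(-8, r))
Add(Function('T')(16, Add(Add(3, 3), -5)), Mul(-1, Add(Add(77, 36), Function('M')(-2)))) = Add(Add(Mul(-20, Add(Add(3, 3), -5)), Mul(-8, 16)), Mul(-1, Add(Add(77, 36), -6))) = Add(Add(Mul(-20, Add(6, -5)), -128), Mul(-1, Add(113, -6))) = Add(Add(Mul(-20, 1), -128), Mul(-1, 107)) = Add(Add(-20, -128), -107) = Add(-148, -107) = -255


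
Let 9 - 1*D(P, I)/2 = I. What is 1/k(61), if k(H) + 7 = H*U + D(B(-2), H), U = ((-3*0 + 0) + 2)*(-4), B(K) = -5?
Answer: -1/599 ≈ -0.0016694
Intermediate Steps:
D(P, I) = 18 - 2*I
U = -8 (U = ((0 + 0) + 2)*(-4) = (0 + 2)*(-4) = 2*(-4) = -8)
k(H) = 11 - 10*H (k(H) = -7 + (H*(-8) + (18 - 2*H)) = -7 + (-8*H + (18 - 2*H)) = -7 + (18 - 10*H) = 11 - 10*H)
1/k(61) = 1/(11 - 10*61) = 1/(11 - 610) = 1/(-599) = -1/599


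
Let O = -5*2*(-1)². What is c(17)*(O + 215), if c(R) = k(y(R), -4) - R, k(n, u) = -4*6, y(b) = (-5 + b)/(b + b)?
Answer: -8405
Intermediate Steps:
y(b) = (-5 + b)/(2*b) (y(b) = (-5 + b)/((2*b)) = (-5 + b)*(1/(2*b)) = (-5 + b)/(2*b))
k(n, u) = -24
c(R) = -24 - R
O = -10 (O = -10*1 = -10)
c(17)*(O + 215) = (-24 - 1*17)*(-10 + 215) = (-24 - 17)*205 = -41*205 = -8405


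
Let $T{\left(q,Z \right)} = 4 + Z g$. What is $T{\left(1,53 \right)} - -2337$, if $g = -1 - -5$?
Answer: $2553$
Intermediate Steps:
$g = 4$ ($g = -1 + 5 = 4$)
$T{\left(q,Z \right)} = 4 + 4 Z$ ($T{\left(q,Z \right)} = 4 + Z 4 = 4 + 4 Z$)
$T{\left(1,53 \right)} - -2337 = \left(4 + 4 \cdot 53\right) - -2337 = \left(4 + 212\right) + 2337 = 216 + 2337 = 2553$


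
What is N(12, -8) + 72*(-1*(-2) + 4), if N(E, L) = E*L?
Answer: 336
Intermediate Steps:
N(12, -8) + 72*(-1*(-2) + 4) = 12*(-8) + 72*(-1*(-2) + 4) = -96 + 72*(2 + 4) = -96 + 72*6 = -96 + 432 = 336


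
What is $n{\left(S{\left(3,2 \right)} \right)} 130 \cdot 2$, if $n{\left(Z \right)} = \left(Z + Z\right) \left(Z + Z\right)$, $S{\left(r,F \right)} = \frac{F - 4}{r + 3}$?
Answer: $\frac{1040}{9} \approx 115.56$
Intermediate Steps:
$S{\left(r,F \right)} = \frac{-4 + F}{3 + r}$
$n{\left(Z \right)} = 4 Z^{2}$ ($n{\left(Z \right)} = 2 Z 2 Z = 4 Z^{2}$)
$n{\left(S{\left(3,2 \right)} \right)} 130 \cdot 2 = 4 \left(\frac{-4 + 2}{3 + 3}\right)^{2} \cdot 130 \cdot 2 = 4 \left(\frac{1}{6} \left(-2\right)\right)^{2} \cdot 260 = 4 \left(- \frac{1}{3}\right)^{2} \cdot 260 = 4 \cdot \frac{1}{9} \cdot 260 = \frac{4}{9} \cdot 260 = \frac{1040}{9}$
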